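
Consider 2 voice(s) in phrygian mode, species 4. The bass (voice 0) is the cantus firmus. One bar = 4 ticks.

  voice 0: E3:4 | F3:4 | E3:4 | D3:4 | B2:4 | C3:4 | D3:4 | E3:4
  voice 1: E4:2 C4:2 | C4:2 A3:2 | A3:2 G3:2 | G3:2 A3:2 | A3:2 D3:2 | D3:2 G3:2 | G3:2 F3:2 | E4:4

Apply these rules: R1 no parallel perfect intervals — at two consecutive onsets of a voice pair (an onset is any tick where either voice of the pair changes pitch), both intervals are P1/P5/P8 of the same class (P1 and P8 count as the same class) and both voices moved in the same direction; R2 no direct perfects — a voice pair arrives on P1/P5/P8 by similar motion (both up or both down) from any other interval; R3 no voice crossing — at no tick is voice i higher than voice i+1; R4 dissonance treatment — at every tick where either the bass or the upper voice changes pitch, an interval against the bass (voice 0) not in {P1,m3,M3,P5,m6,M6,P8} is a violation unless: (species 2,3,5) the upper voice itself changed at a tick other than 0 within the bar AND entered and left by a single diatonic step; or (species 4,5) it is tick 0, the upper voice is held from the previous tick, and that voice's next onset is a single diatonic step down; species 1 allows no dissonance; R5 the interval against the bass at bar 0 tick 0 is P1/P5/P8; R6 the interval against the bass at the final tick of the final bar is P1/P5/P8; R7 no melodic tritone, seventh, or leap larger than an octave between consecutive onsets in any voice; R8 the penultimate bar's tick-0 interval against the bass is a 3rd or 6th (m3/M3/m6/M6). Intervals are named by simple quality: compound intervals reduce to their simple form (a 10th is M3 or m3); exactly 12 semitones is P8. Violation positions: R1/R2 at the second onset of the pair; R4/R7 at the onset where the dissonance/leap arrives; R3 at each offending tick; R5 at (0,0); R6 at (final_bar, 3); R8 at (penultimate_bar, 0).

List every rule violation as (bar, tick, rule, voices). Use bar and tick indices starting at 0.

bar 0: v0=E3 v1=E4 downbeat P8
bar 1: v0=F3 v1=C4 downbeat P5
bar 2: v0=E3 v1=A3 downbeat P4
bar 3: v0=D3 v1=G3 downbeat P4
bar 4: v0=B2 v1=A3 downbeat m7
bar 5: v0=C3 v1=D3 downbeat M2
bar 6: v0=D3 v1=G3 downbeat P4
bar 7: v0=E3 v1=E4 downbeat P8
  -> R4 @ bar 3 tick 0 v(0, 1): D3/G3 P4 untreated
  -> R4 @ bar 4 tick 0 v(0, 1): B2/A3 m7 untreated
  -> R4 @ bar 5 tick 0 v(0, 1): C3/D3 M2 untreated
  -> R8 @ bar 6 tick 0 v(0, 1): penult P4 not 3rd/6th
  -> R2 @ bar 7 tick 0 v(0, 1): D3/F3 m3 -> E3/E4 P8 similar
  -> R7 @ bar 7 tick 0 v(1,): F3->E4 leap 11st

(3, 0, R4, (0, 1))
(4, 0, R4, (0, 1))
(5, 0, R4, (0, 1))
(6, 0, R8, (0, 1))
(7, 0, R2, (0, 1))
(7, 0, R7, (1,))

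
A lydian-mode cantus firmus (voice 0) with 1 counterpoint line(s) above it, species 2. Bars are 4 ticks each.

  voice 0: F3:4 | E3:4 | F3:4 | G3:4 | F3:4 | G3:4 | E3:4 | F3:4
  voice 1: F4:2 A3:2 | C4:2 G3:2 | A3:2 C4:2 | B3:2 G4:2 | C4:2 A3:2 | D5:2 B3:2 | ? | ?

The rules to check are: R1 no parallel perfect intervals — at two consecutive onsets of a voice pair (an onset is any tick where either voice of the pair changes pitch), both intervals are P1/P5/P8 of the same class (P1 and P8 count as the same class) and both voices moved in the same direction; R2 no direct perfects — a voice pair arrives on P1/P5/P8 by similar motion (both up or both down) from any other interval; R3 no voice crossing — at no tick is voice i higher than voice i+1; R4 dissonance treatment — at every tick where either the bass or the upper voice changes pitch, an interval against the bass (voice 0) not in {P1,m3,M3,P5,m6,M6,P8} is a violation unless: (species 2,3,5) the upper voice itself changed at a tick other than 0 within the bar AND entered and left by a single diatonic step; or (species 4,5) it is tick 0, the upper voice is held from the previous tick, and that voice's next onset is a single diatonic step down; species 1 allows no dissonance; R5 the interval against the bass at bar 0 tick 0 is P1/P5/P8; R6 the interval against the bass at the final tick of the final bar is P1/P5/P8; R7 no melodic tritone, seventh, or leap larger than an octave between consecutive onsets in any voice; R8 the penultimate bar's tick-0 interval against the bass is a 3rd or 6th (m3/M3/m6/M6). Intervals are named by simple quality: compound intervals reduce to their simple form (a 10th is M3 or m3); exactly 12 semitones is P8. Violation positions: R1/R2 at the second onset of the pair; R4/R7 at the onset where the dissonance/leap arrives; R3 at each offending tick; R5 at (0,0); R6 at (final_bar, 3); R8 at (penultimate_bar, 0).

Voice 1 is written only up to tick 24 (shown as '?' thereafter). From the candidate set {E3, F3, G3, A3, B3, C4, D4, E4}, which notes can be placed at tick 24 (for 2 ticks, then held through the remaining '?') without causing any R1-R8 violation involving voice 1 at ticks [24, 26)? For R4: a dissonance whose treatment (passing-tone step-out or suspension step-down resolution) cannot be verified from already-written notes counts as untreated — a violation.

E3: violates R2,R8
F3: violates R4,R7,R8
G3: legal
A3: violates R4,R8
B3: violates R8
C4: legal
D4: violates R4,R8
E4: violates R8

{C4, G3}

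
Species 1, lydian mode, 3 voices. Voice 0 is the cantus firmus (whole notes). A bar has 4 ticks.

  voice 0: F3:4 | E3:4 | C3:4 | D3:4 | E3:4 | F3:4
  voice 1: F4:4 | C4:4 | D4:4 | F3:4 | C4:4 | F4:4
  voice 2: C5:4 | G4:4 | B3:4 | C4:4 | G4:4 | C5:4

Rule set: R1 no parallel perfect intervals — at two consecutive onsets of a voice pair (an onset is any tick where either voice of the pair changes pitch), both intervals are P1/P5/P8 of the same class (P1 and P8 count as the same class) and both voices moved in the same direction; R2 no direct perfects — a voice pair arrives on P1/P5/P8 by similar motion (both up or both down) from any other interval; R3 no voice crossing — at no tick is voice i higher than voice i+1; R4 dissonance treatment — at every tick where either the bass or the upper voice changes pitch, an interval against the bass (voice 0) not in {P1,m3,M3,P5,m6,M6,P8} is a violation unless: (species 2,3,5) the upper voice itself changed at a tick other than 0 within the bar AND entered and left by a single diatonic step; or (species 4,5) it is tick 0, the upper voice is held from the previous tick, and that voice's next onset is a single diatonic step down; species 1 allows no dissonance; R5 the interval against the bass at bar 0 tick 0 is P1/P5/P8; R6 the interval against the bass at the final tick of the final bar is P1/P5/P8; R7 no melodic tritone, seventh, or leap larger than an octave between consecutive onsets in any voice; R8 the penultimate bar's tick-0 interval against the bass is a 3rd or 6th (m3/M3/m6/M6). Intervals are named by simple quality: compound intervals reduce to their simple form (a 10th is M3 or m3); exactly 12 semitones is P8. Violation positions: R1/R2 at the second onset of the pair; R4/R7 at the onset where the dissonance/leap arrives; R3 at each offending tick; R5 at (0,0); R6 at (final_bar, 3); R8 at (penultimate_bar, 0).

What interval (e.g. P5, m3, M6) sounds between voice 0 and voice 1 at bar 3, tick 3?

voice 0=D3 voice 1=F3 -> m3

m3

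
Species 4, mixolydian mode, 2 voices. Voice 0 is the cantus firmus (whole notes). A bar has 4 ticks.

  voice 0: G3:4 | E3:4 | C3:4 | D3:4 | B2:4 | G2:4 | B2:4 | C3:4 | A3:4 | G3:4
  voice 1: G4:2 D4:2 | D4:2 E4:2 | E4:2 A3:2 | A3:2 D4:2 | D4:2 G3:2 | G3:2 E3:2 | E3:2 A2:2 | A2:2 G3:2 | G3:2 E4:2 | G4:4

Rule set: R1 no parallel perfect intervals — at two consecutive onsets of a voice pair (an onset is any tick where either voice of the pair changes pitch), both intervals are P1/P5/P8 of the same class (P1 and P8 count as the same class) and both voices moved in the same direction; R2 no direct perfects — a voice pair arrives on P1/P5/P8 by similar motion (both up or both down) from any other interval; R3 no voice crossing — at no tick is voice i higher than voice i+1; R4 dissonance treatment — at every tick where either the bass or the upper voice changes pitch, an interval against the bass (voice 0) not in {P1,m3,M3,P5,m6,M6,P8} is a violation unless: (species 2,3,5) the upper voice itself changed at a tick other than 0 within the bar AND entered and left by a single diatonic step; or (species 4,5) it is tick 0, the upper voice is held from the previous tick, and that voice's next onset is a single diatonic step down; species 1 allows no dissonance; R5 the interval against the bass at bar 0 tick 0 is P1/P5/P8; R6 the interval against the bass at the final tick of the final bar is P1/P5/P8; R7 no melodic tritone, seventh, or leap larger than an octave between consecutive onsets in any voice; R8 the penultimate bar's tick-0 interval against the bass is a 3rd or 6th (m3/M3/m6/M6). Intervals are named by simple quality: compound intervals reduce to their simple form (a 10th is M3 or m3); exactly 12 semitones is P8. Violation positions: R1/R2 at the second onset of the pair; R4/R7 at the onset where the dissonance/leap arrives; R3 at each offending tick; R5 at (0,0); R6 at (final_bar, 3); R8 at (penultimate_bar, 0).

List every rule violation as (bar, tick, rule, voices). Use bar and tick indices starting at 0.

bar 0: v0=G3 v1=G4 downbeat P8
bar 1: v0=E3 v1=D4 downbeat m7
bar 2: v0=C3 v1=E4 downbeat M3
bar 3: v0=D3 v1=A3 downbeat P5
bar 4: v0=B2 v1=D4 downbeat m3
bar 5: v0=G2 v1=G3 downbeat P8
bar 6: v0=B2 v1=E3 downbeat P4
bar 7: v0=C3 v1=A2 downbeat m3
bar 8: v0=A3 v1=G3 downbeat M2
bar 9: v0=G3 v1=G4 downbeat P8
  -> R4 @ bar 1 tick 0 v(0, 1): E3/D4 m7 untreated
  -> R4 @ bar 6 tick 0 v(0, 1): B2/E3 P4 untreated
  -> R3 @ bar 6 tick 2 v(0, 1): B2 above A2
  -> R4 @ bar 6 tick 2 v(0, 1): B2/A2 M2 untreated
  -> R3 @ bar 6 tick 3 v(0, 1): B2 above A2
  -> R3 @ bar 7 tick 0 v(0, 1): C3 above A2
  -> R3 @ bar 7 tick 1 v(0, 1): C3 above A2
  -> R7 @ bar 7 tick 2 v(1,): A2->G3 leap 10st
  -> R3 @ bar 8 tick 0 v(0, 1): A3 above G3
  -> R4 @ bar 8 tick 0 v(0, 1): A3/G3 M2 untreated
  -> R8 @ bar 8 tick 0 v(0, 1): penult M2 not 3rd/6th
  -> R3 @ bar 8 tick 1 v(0, 1): A3 above G3

(1, 0, R4, (0, 1))
(6, 0, R4, (0, 1))
(6, 2, R3, (0, 1))
(6, 2, R4, (0, 1))
(6, 3, R3, (0, 1))
(7, 0, R3, (0, 1))
(7, 1, R3, (0, 1))
(7, 2, R7, (1,))
(8, 0, R3, (0, 1))
(8, 0, R4, (0, 1))
(8, 0, R8, (0, 1))
(8, 1, R3, (0, 1))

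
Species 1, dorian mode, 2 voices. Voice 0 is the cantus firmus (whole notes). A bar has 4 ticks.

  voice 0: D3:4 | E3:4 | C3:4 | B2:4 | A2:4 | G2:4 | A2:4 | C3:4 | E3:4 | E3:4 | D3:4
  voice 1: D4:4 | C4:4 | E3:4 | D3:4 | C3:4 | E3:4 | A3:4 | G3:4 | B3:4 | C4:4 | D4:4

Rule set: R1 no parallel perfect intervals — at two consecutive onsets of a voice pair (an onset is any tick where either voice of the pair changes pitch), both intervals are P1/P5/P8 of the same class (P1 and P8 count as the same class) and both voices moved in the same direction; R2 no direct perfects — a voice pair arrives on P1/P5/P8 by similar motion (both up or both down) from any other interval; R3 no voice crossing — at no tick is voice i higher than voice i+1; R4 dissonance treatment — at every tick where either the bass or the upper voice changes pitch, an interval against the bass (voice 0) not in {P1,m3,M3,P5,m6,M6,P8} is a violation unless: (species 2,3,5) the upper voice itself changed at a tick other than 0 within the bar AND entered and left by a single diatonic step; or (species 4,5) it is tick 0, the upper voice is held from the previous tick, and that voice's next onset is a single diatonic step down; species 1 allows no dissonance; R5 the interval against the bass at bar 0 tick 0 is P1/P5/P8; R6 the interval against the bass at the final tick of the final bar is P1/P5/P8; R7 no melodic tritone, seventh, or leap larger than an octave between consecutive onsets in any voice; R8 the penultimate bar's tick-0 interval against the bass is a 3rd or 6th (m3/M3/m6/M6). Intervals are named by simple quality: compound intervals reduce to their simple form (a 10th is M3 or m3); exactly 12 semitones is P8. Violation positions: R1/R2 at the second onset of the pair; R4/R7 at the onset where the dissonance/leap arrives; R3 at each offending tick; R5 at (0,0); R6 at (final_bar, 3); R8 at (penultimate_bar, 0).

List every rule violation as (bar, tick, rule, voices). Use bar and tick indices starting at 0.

(6, 0, R2, (0, 1))
(8, 0, R1, (0, 1))

bar 0: v0=D3 v1=D4 downbeat P8
bar 1: v0=E3 v1=C4 downbeat m6
bar 2: v0=C3 v1=E3 downbeat M3
bar 3: v0=B2 v1=D3 downbeat m3
bar 4: v0=A2 v1=C3 downbeat m3
bar 5: v0=G2 v1=E3 downbeat M6
bar 6: v0=A2 v1=A3 downbeat P8
bar 7: v0=C3 v1=G3 downbeat P5
bar 8: v0=E3 v1=B3 downbeat P5
bar 9: v0=E3 v1=C4 downbeat m6
bar 10: v0=D3 v1=D4 downbeat P8
  -> R2 @ bar 6 tick 0 v(0, 1): G2/E3 M6 -> A2/A3 P8 similar
  -> R1 @ bar 8 tick 0 v(0, 1): C3/G3 P5 -> E3/B3 P5 similar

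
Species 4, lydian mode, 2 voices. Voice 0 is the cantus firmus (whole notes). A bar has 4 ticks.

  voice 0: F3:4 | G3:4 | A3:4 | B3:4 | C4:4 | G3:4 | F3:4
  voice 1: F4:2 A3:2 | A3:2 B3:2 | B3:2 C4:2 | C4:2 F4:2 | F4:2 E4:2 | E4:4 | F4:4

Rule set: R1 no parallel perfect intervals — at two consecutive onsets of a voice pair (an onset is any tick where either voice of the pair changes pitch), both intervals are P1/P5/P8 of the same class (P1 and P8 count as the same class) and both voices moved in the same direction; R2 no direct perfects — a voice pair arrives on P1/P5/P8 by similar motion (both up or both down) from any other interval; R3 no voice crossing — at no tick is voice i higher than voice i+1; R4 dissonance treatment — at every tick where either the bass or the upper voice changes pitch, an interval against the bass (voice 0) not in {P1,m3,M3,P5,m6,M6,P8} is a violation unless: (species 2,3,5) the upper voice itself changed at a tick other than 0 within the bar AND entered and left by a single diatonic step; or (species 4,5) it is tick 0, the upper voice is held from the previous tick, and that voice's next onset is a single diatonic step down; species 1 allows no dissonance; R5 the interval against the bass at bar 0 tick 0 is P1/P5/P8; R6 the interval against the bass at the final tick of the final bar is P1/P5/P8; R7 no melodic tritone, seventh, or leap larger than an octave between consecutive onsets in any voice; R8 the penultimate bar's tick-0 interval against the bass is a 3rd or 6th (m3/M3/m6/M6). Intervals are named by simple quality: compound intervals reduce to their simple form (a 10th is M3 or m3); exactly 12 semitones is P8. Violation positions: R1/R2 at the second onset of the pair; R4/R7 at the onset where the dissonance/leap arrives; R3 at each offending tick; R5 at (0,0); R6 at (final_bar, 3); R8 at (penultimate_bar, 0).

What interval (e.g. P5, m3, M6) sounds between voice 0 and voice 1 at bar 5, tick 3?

voice 0=G3 voice 1=E4 -> M6

M6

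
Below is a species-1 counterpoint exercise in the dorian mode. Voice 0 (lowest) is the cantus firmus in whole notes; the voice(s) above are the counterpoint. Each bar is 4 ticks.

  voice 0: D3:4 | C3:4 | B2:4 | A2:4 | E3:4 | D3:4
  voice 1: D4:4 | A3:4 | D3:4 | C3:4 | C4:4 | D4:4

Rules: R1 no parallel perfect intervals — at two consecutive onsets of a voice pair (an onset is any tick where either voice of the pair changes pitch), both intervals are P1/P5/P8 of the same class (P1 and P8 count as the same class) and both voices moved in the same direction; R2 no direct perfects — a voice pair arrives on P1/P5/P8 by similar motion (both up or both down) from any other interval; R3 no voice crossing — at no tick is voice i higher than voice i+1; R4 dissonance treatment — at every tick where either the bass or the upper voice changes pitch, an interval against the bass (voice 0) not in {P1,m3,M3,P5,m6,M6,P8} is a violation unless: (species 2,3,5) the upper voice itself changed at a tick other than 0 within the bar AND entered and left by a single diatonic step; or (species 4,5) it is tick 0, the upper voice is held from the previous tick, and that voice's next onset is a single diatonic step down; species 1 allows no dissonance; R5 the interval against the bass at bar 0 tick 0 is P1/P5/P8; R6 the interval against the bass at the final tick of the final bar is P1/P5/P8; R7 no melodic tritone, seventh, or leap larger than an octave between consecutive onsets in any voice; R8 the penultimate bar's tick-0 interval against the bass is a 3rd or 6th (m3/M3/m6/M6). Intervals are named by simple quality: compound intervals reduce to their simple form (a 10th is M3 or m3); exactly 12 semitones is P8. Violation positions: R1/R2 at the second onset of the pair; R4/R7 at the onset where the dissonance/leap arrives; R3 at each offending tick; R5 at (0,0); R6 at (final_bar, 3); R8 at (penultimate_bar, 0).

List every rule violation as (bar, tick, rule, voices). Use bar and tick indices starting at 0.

bar 0: v0=D3 v1=D4 downbeat P8
bar 1: v0=C3 v1=A3 downbeat M6
bar 2: v0=B2 v1=D3 downbeat m3
bar 3: v0=A2 v1=C3 downbeat m3
bar 4: v0=E3 v1=C4 downbeat m6
bar 5: v0=D3 v1=D4 downbeat P8

No violations across 6 bars (D3..D3 vs D4..D4).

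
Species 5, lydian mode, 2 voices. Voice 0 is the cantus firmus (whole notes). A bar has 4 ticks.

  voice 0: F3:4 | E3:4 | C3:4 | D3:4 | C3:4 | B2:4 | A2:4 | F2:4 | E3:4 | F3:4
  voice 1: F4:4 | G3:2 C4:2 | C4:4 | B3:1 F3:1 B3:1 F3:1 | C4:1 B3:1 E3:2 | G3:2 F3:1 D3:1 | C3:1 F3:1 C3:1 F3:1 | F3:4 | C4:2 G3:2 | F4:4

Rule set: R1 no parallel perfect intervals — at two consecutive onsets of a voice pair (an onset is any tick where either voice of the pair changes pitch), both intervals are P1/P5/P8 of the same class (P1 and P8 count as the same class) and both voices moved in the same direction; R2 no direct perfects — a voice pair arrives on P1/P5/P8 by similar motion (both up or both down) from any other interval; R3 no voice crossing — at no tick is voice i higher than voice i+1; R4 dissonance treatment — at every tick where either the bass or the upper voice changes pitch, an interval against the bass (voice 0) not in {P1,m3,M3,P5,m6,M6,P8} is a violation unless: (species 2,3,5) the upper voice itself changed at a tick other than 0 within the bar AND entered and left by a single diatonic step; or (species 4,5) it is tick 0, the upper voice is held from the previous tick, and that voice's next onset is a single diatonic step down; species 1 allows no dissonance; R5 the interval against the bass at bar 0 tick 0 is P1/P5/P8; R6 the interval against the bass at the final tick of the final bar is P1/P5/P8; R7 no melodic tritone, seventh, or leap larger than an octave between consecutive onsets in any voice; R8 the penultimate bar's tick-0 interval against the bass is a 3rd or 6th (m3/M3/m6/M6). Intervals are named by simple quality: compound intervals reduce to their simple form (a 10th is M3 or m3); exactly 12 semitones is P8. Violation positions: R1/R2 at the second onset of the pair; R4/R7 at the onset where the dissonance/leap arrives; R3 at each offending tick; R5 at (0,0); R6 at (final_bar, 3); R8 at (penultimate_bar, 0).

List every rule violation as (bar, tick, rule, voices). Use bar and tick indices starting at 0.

(1, 0, R7, (1,))
(3, 1, R7, (1,))
(3, 2, R7, (1,))
(3, 3, R7, (1,))
(4, 1, R4, (0, 1))
(5, 2, R4, (0, 1))
(8, 0, R7, (0,))
(9, 0, R2, (0, 1))
(9, 0, R7, (1,))

bar 0: v0=F3 v1=F4 downbeat P8
bar 1: v0=E3 v1=G3 downbeat m3
bar 2: v0=C3 v1=C4 downbeat P8
bar 3: v0=D3 v1=B3 downbeat M6
bar 4: v0=C3 v1=C4 downbeat P8
bar 5: v0=B2 v1=G3 downbeat m6
bar 6: v0=A2 v1=C3 downbeat m3
bar 7: v0=F2 v1=F3 downbeat P8
bar 8: v0=E3 v1=C4 downbeat m6
bar 9: v0=F3 v1=F4 downbeat P8
  -> R7 @ bar 1 tick 0 v(1,): F4->G3 leap 10st
  -> R7 @ bar 3 tick 1 v(1,): B3->F3 leap 6st
  -> R7 @ bar 3 tick 2 v(1,): F3->B3 leap 6st
  -> R7 @ bar 3 tick 3 v(1,): B3->F3 leap 6st
  -> R4 @ bar 4 tick 1 v(0, 1): C3/B3 M7 untreated
  -> R4 @ bar 5 tick 2 v(0, 1): B2/F3 TT untreated
  -> R7 @ bar 8 tick 0 v(0,): F2->E3 leap 11st
  -> R2 @ bar 9 tick 0 v(0, 1): E3/G3 m3 -> F3/F4 P8 similar
  -> R7 @ bar 9 tick 0 v(1,): G3->F4 leap 10st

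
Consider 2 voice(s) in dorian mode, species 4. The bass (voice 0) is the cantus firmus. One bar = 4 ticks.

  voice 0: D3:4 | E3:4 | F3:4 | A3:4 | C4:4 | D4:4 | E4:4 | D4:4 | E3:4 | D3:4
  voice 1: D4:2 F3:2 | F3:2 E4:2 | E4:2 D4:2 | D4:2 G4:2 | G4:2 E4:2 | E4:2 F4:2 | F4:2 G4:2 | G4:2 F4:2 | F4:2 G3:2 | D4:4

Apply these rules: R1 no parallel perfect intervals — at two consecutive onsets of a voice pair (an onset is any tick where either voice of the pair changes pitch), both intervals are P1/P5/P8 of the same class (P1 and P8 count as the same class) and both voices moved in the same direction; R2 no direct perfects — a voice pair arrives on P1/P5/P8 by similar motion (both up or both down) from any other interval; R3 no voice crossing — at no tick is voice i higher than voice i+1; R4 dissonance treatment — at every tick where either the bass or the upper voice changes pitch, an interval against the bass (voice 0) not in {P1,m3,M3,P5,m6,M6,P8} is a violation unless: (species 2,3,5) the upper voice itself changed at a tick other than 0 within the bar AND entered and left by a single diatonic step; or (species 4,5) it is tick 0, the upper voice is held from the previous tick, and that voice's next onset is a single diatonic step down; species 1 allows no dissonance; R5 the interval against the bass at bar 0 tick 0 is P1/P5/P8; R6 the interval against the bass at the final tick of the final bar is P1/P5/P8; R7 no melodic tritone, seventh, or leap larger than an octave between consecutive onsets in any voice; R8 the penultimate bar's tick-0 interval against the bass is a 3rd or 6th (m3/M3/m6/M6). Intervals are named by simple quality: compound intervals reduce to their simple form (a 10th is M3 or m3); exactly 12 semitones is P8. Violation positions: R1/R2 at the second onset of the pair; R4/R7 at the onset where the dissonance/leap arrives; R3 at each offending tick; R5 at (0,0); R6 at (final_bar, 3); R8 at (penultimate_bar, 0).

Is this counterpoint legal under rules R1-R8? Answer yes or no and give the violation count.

No (10 violations)

bar 0: v0=D3 v1=D4 (P8)
bar 1: v0=E3 v1=F3 (m2)
bar 2: v0=F3 v1=E4 (M7)
bar 3: v0=A3 v1=D4 (P4)
bar 4: v0=C4 v1=G4 (P5)
bar 5: v0=D4 v1=E4 (M2)
bar 6: v0=E4 v1=F4 (m2)
bar 7: v0=D4 v1=G4 (P4)
bar 8: v0=E3 v1=F4 (m2)
bar 9: v0=D3 v1=D4 (P8)
  R4 @ bar1.0: E3/F3 m2 untreated
  R7 @ bar1.2: F3->E4 leap 11st
  R4 @ bar3.0: A3/D4 P4 untreated
  R4 @ bar3.2: A3/G4 m7 untreated
  R4 @ bar5.0: D4/E4 M2 untreated
  R4 @ bar6.0: E4/F4 m2 untreated
  R4 @ bar8.0: E3/F4 m2 untreated
  R7 @ bar8.0: D4->E3 leap 10st
  R8 @ bar8.0: penult m2 not 3rd/6th
  R7 @ bar8.2: F4->G3 leap 10st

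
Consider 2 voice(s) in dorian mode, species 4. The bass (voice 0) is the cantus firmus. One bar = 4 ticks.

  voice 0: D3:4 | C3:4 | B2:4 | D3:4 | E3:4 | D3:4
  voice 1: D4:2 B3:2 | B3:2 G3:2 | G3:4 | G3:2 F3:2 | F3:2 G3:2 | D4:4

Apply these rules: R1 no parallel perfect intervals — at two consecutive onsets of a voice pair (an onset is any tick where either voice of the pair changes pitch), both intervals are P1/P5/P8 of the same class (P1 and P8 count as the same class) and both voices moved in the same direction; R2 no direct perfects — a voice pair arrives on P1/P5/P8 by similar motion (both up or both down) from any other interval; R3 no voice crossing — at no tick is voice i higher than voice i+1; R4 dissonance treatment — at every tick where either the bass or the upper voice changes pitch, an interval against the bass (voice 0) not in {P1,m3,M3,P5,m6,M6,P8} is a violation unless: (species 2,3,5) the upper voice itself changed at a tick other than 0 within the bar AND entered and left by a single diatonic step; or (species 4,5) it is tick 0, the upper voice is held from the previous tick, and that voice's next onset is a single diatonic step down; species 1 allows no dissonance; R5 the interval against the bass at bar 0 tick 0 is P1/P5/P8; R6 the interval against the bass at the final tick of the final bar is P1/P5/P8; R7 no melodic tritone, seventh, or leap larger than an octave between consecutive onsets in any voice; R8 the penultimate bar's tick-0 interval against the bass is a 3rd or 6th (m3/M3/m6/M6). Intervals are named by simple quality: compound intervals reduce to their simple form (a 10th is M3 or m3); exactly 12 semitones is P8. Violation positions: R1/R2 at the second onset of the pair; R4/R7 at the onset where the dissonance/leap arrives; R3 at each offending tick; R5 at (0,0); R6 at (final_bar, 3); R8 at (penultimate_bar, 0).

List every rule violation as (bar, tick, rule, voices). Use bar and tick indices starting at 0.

bar 0: v0=D3 v1=D4 downbeat P8
bar 1: v0=C3 v1=B3 downbeat M7
bar 2: v0=B2 v1=G3 downbeat m6
bar 3: v0=D3 v1=G3 downbeat P4
bar 4: v0=E3 v1=F3 downbeat m2
bar 5: v0=D3 v1=D4 downbeat P8
  -> R4 @ bar 1 tick 0 v(0, 1): C3/B3 M7 untreated
  -> R4 @ bar 4 tick 0 v(0, 1): E3/F3 m2 untreated
  -> R8 @ bar 4 tick 0 v(0, 1): penult m2 not 3rd/6th

(1, 0, R4, (0, 1))
(4, 0, R4, (0, 1))
(4, 0, R8, (0, 1))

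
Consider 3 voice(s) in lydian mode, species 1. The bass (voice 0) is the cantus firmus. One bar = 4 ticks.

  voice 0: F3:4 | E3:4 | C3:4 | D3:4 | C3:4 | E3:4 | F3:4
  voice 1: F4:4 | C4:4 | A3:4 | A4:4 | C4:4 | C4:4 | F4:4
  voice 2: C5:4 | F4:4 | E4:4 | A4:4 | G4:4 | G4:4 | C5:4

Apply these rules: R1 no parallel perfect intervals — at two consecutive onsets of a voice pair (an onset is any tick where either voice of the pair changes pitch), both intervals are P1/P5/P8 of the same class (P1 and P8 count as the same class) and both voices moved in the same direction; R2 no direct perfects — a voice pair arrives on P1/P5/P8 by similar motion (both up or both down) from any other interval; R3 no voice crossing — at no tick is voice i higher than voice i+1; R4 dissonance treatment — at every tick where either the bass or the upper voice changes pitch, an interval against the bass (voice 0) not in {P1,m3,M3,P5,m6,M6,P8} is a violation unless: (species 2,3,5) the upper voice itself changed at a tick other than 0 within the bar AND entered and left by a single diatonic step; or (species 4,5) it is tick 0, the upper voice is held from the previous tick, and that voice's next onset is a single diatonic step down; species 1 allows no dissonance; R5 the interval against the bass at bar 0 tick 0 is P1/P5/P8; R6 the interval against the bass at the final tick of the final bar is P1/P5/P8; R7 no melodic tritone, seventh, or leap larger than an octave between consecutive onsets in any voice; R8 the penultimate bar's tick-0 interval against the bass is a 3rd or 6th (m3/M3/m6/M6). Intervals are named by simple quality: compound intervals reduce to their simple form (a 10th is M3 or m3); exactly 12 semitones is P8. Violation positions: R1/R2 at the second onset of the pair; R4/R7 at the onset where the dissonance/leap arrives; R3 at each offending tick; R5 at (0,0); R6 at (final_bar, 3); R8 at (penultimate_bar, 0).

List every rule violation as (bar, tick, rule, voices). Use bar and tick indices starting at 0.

bar 0: v0=F3 v1=F4 v2=C5 downbeat P5
bar 1: v0=E3 v1=C4 v2=F4 downbeat m2
bar 2: v0=C3 v1=A3 v2=E4 downbeat M3
bar 3: v0=D3 v1=A4 v2=A4 downbeat P5
bar 4: v0=C3 v1=C4 v2=G4 downbeat P5
bar 5: v0=E3 v1=C4 v2=G4 downbeat m3
bar 6: v0=F3 v1=F4 v2=C5 downbeat P5
  -> R4 @ bar 1 tick 0 v(0, 2): E3/F4 m2 untreated
  -> R2 @ bar 2 tick 0 v(1, 2): C4/F4 P4 -> A3/E4 P5 similar
  -> R2 @ bar 3 tick 0 v(0, 1): C3/A3 M6 -> D3/A4 P5 similar
  -> R2 @ bar 3 tick 0 v(0, 2): C3/E4 M3 -> D3/A4 P5 similar
  -> R2 @ bar 3 tick 0 v(1, 2): A3/E4 P5 -> A4/A4 P1 similar
  -> R1 @ bar 4 tick 0 v(0, 2): D3/A4 P5 -> C3/G4 P5 similar
  -> R2 @ bar 4 tick 0 v(0, 1): D3/A4 P5 -> C3/C4 P8 similar
  -> R2 @ bar 4 tick 0 v(1, 2): A4/A4 P1 -> C4/G4 P5 similar
  -> R1 @ bar 6 tick 0 v(1, 2): C4/G4 P5 -> F4/C5 P5 similar
  -> R2 @ bar 6 tick 0 v(0, 1): E3/C4 m6 -> F3/F4 P8 similar
  -> R2 @ bar 6 tick 0 v(0, 2): E3/G4 m3 -> F3/C5 P5 similar

(1, 0, R4, (0, 2))
(2, 0, R2, (1, 2))
(3, 0, R2, (0, 1))
(3, 0, R2, (0, 2))
(3, 0, R2, (1, 2))
(4, 0, R1, (0, 2))
(4, 0, R2, (0, 1))
(4, 0, R2, (1, 2))
(6, 0, R1, (1, 2))
(6, 0, R2, (0, 1))
(6, 0, R2, (0, 2))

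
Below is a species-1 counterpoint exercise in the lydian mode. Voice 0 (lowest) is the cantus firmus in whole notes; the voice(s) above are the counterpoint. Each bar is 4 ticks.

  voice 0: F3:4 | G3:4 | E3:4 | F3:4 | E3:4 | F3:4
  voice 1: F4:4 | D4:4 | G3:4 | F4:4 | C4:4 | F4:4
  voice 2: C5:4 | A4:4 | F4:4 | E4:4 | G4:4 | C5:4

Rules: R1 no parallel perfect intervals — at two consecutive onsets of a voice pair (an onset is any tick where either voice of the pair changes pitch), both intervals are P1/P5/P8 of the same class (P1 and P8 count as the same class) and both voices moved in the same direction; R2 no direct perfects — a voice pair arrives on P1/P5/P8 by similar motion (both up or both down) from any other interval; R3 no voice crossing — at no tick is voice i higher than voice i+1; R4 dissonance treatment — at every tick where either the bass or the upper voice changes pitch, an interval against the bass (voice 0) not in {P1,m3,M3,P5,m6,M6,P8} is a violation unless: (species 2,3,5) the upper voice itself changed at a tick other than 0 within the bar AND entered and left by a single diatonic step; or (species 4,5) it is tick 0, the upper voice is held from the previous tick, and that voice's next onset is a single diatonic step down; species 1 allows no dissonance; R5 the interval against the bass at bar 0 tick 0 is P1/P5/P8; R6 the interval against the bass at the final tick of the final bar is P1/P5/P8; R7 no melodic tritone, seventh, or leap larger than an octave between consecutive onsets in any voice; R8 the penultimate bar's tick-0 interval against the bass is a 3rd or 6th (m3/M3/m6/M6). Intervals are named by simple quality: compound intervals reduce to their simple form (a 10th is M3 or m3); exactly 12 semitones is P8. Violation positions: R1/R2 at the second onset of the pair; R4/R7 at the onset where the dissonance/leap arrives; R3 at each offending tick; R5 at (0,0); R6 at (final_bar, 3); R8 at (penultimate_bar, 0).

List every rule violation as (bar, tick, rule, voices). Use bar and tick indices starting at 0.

(1, 0, R1, (1, 2))
(1, 0, R4, (0, 2))
(2, 0, R4, (0, 2))
(3, 0, R2, (0, 1))
(3, 0, R3, (1, 2))
(3, 0, R4, (0, 2))
(3, 0, R7, (1,))
(3, 1, R3, (1, 2))
(3, 2, R3, (1, 2))
(3, 3, R3, (1, 2))
(5, 0, R1, (1, 2))
(5, 0, R2, (0, 1))
(5, 0, R2, (0, 2))

bar 0: v0=F3 v1=F4 v2=C5 downbeat P5
bar 1: v0=G3 v1=D4 v2=A4 downbeat M2
bar 2: v0=E3 v1=G3 v2=F4 downbeat m2
bar 3: v0=F3 v1=F4 v2=E4 downbeat M7
bar 4: v0=E3 v1=C4 v2=G4 downbeat m3
bar 5: v0=F3 v1=F4 v2=C5 downbeat P5
  -> R1 @ bar 1 tick 0 v(1, 2): F4/C5 P5 -> D4/A4 P5 similar
  -> R4 @ bar 1 tick 0 v(0, 2): G3/A4 M2 untreated
  -> R4 @ bar 2 tick 0 v(0, 2): E3/F4 m2 untreated
  -> R2 @ bar 3 tick 0 v(0, 1): E3/G3 m3 -> F3/F4 P8 similar
  -> R3 @ bar 3 tick 0 v(1, 2): F4 above E4
  -> R4 @ bar 3 tick 0 v(0, 2): F3/E4 M7 untreated
  -> R7 @ bar 3 tick 0 v(1,): G3->F4 leap 10st
  -> R3 @ bar 3 tick 1 v(1, 2): F4 above E4
  -> R3 @ bar 3 tick 2 v(1, 2): F4 above E4
  -> R3 @ bar 3 tick 3 v(1, 2): F4 above E4
  -> R1 @ bar 5 tick 0 v(1, 2): C4/G4 P5 -> F4/C5 P5 similar
  -> R2 @ bar 5 tick 0 v(0, 1): E3/C4 m6 -> F3/F4 P8 similar
  -> R2 @ bar 5 tick 0 v(0, 2): E3/G4 m3 -> F3/C5 P5 similar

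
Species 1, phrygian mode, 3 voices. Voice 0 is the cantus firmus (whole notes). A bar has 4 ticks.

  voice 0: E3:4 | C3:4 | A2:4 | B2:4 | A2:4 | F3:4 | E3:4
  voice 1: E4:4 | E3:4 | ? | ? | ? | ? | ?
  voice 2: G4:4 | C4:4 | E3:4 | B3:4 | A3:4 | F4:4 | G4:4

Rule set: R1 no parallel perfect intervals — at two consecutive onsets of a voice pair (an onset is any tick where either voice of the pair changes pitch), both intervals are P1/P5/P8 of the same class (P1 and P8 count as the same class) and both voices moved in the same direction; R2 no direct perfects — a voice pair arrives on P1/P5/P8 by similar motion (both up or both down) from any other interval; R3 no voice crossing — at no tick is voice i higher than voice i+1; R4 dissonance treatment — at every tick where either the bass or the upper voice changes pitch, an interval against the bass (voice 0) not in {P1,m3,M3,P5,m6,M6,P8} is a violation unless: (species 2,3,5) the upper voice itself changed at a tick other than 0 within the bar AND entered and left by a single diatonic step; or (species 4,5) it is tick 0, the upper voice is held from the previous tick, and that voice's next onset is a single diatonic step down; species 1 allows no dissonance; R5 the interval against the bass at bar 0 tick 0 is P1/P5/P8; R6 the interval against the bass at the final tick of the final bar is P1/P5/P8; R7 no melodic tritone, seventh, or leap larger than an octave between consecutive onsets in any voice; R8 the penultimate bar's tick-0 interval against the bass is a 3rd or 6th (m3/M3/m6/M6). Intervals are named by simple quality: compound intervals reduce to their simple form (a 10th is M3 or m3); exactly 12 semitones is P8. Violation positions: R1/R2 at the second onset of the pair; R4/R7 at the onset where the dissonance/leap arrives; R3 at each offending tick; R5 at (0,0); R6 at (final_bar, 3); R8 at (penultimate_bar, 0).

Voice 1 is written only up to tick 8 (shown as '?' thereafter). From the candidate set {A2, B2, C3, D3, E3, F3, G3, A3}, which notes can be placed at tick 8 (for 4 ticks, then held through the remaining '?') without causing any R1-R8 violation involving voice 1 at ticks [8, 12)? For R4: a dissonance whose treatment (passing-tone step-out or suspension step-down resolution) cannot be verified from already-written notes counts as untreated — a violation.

A2: violates R2
B2: violates R4
C3: legal
D3: violates R4
E3: legal
F3: violates R3
G3: violates R3,R4
A3: violates R3

{C3, E3}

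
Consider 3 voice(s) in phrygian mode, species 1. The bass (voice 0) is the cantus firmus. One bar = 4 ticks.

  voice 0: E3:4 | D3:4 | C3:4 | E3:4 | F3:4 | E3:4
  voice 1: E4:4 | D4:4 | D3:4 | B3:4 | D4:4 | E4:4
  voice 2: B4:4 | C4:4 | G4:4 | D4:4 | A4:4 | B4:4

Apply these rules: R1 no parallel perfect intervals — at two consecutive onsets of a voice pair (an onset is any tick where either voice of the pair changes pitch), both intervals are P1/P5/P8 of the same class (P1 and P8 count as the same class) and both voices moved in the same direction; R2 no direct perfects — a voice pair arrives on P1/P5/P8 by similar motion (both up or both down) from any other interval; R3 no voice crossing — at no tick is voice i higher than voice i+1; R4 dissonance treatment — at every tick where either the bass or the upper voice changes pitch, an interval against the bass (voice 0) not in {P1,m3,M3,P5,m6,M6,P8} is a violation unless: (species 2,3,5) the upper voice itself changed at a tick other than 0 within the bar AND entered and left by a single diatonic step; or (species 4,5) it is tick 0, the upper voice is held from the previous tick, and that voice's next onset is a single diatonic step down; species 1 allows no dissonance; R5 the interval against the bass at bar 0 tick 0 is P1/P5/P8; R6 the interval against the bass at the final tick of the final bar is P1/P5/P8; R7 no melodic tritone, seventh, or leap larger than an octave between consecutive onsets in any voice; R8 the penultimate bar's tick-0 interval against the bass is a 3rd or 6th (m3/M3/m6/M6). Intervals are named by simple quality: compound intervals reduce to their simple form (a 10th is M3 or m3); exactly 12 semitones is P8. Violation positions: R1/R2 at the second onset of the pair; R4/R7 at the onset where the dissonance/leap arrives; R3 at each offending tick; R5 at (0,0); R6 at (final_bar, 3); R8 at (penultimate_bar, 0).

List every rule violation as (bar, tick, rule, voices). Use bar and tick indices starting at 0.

bar 0: v0=E3 v1=E4 v2=B4 downbeat P5
bar 1: v0=D3 v1=D4 v2=C4 downbeat m7
bar 2: v0=C3 v1=D3 v2=G4 downbeat P5
bar 3: v0=E3 v1=B3 v2=D4 downbeat m7
bar 4: v0=F3 v1=D4 v2=A4 downbeat M3
bar 5: v0=E3 v1=E4 v2=B4 downbeat P5
  -> R1 @ bar 1 tick 0 v(0, 1): E3/E4 P8 -> D3/D4 P8 similar
  -> R3 @ bar 1 tick 0 v(1, 2): D4 above C4
  -> R4 @ bar 1 tick 0 v(0, 2): D3/C4 m7 untreated
  -> R7 @ bar 1 tick 0 v(2,): B4->C4 leap 11st
  -> R3 @ bar 1 tick 1 v(1, 2): D4 above C4
  -> R3 @ bar 1 tick 2 v(1, 2): D4 above C4
  -> R3 @ bar 1 tick 3 v(1, 2): D4 above C4
  -> R4 @ bar 2 tick 0 v(0, 1): C3/D3 M2 untreated
  -> R2 @ bar 3 tick 0 v(0, 1): C3/D3 M2 -> E3/B3 P5 similar
  -> R4 @ bar 3 tick 0 v(0, 2): E3/D4 m7 untreated
  -> R2 @ bar 4 tick 0 v(1, 2): B3/D4 m3 -> D4/A4 P5 similar
  -> R1 @ bar 5 tick 0 v(1, 2): D4/A4 P5 -> E4/B4 P5 similar

(1, 0, R1, (0, 1))
(1, 0, R3, (1, 2))
(1, 0, R4, (0, 2))
(1, 0, R7, (2,))
(1, 1, R3, (1, 2))
(1, 2, R3, (1, 2))
(1, 3, R3, (1, 2))
(2, 0, R4, (0, 1))
(3, 0, R2, (0, 1))
(3, 0, R4, (0, 2))
(4, 0, R2, (1, 2))
(5, 0, R1, (1, 2))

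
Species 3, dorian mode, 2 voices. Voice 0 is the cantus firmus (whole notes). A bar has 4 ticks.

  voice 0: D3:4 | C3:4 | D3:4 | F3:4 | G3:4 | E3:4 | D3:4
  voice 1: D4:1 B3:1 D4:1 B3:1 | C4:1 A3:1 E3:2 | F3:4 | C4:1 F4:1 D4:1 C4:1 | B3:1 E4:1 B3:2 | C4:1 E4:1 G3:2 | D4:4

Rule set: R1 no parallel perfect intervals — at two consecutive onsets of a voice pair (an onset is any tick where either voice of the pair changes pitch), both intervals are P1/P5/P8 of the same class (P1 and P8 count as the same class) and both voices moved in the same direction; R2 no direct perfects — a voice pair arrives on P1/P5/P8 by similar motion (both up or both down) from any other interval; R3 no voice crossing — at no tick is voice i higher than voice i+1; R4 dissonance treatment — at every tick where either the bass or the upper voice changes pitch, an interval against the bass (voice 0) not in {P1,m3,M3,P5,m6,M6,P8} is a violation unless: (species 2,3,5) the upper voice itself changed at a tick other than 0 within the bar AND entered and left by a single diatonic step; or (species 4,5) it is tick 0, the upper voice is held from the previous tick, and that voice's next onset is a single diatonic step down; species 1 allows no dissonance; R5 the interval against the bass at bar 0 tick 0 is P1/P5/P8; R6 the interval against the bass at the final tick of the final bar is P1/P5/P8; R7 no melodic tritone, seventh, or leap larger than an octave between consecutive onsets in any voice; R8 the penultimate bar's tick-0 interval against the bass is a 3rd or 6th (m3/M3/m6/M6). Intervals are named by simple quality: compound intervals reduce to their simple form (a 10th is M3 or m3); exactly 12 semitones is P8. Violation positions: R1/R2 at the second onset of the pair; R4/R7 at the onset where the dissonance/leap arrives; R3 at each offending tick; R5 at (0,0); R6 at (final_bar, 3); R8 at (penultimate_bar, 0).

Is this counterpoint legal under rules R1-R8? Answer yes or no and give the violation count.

bar 0: v0=D3 v1=D4 (P8)
bar 1: v0=C3 v1=C4 (P8)
bar 2: v0=D3 v1=F3 (m3)
bar 3: v0=F3 v1=C4 (P5)
bar 4: v0=G3 v1=B3 (M3)
bar 5: v0=E3 v1=C4 (m6)
bar 6: v0=D3 v1=D4 (P8)
  R2 @ bar3.0: D3/F3 m3 -> F3/C4 P5 similar

No (1 violations)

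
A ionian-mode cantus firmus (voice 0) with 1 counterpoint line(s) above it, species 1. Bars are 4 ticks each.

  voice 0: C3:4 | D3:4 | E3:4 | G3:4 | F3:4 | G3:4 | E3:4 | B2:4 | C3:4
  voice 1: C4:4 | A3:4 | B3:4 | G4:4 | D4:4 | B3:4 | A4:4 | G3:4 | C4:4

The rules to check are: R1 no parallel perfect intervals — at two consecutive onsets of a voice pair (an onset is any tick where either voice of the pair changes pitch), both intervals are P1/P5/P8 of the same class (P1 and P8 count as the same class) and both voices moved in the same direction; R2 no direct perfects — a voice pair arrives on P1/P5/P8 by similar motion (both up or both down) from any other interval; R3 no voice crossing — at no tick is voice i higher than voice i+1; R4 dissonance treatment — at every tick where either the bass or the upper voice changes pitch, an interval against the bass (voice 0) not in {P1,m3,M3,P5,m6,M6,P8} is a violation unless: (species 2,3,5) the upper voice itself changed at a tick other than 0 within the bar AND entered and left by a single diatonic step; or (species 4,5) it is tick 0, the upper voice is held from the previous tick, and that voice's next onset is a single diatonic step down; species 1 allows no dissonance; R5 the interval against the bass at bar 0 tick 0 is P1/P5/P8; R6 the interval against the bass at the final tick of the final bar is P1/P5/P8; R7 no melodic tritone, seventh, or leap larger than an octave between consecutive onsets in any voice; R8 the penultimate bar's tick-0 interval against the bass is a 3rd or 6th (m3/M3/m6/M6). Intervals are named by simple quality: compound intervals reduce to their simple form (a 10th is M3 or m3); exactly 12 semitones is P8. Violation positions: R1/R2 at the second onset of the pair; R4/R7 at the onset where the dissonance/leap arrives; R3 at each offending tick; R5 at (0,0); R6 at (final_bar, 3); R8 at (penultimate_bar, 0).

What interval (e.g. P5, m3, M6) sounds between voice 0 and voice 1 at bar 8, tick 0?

P8

voice 0=C3 voice 1=C4 -> P8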